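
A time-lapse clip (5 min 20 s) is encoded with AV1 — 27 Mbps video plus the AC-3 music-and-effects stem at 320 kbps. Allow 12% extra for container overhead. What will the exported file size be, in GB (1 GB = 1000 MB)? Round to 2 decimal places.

1.22 GB

5 min 20 s = 320 s
Audio: 320 kbps = 0.320 Mbps.
Total bitrate: 27 + 0.320 = 27.320 Mbps.
Stream data: 27.320 Mbps × 320 s = 8742.4 Mb.
With 12% container overhead: ×1.12.
9,791 Mb ÷ 8 = 1,224 MB → 1.224 GB.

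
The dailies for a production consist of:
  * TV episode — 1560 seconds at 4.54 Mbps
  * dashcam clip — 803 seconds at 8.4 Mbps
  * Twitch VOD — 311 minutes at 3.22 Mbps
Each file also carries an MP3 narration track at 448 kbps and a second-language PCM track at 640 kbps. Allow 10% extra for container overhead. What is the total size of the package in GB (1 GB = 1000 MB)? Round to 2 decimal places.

Audio total: 448 + 640 = 1088 kbps = 1.088 Mbps.
TV episode: 5.628 Mbps × 1560 s × 1.10 = 9657.6 Mb
dashcam clip: 9.488 Mbps × 803 s × 1.10 = 8380.8 Mb
Twitch VOD: 4.308 Mbps × 18660 s × 1.10 = 88426.0 Mb
Total: 106464.4 Mb = 13308.1 MB.
= 13.31 GB.

13.31 GB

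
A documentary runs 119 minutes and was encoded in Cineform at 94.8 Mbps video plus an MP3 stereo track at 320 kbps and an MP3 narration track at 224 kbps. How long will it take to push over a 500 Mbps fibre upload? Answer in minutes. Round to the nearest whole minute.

23 minutes

119 min = 7140 s
Audio total: 320 + 224 = 544 kbps = 0.544 Mbps.
Total bitrate: 95.344 Mbps.
File: 95.344 Mbps × 7140 s = 680756.2 Mb.
At 500 Mbps: 680756.2 / 500 = 1361.5 s ≈ 22.7 minutes.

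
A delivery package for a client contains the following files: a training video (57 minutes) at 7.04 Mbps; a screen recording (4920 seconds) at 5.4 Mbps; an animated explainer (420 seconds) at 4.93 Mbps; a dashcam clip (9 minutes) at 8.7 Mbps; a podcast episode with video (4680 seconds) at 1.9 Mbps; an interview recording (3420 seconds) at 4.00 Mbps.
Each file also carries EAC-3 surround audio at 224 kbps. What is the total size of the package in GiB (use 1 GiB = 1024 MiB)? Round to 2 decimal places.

Audio: 224 kbps = 0.224 Mbps.
training video: 7.264 Mbps × 3420 s = 24842.9 Mb
screen recording: 5.624 Mbps × 4920 s = 27670.1 Mb
animated explainer: 5.154 Mbps × 420 s = 2164.7 Mb
dashcam clip: 8.924 Mbps × 540 s = 4819.0 Mb
podcast episode with video: 2.124 Mbps × 4680 s = 9940.3 Mb
interview recording: 4.224 Mbps × 3420 s = 14446.1 Mb
Total: 83883.0 Mb = 10485.4 MB.
= 9.765 GiB.

9.77 GiB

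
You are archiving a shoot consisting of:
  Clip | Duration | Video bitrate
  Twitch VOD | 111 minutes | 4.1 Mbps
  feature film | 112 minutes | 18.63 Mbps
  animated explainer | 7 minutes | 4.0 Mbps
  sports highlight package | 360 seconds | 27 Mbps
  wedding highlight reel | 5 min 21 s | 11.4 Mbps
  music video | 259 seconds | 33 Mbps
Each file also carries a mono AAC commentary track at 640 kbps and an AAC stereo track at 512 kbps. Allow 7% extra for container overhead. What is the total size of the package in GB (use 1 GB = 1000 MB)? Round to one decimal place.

Audio total: 640 + 512 = 1152 kbps = 1.152 Mbps.
Twitch VOD: 5.252 Mbps × 6660 s × 1.07 = 37426.8 Mb
feature film: 19.782 Mbps × 6720 s × 1.07 = 142240.5 Mb
animated explainer: 5.152 Mbps × 420 s × 1.07 = 2315.3 Mb
sports highlight package: 28.152 Mbps × 360 s × 1.07 = 10844.2 Mb
wedding highlight reel: 12.552 Mbps × 321 s × 1.07 = 4311.2 Mb
music video: 34.152 Mbps × 259 s × 1.07 = 9464.5 Mb
Total: 206602.5 Mb = 25825.3 MB.
= 25.83 GB.

25.8 GB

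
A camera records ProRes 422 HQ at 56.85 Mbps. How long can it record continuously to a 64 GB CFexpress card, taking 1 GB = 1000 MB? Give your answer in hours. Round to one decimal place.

2.5 hours

Capacity: 64 GB = 512,000 Mb.
Recording time: 512,000 / 56.850 = 9,006 s ≈ 2.50 hours.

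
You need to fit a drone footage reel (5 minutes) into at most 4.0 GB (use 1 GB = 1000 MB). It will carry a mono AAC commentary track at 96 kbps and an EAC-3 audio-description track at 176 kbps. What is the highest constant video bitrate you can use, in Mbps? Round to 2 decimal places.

106.39 Mbps

Budget: 4.0 GB = 32000.0 Mb.
5 min = 300 s
Total bitrate budget: 32000.0 Mb / 300 s = 106.667 Mbps.
Audio total: 96 + 176 = 272 kbps = 0.272 Mbps.
Video: 106.667 − 0.272 = 106.395 Mbps.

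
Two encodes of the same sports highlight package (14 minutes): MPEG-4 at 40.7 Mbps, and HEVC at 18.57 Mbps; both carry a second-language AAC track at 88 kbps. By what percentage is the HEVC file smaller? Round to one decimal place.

54.3%

14 min = 840 s
Audio: 88 kbps = 0.088 Mbps.
MPEG-4: 40.788 Mbps × 840 s = 34261.9 Mb = 4.283 GB.
HEVC: 18.658 Mbps × 840 s = 15672.7 Mb = 1.959 GB.
Reduction: (1 − 1.959/4.283) × 100 = 54.26%.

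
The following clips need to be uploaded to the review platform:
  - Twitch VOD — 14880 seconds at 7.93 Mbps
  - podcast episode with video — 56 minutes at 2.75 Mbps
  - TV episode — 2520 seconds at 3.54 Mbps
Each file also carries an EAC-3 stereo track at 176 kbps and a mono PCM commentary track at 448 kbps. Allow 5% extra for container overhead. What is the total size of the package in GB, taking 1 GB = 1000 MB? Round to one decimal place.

Audio total: 176 + 448 = 624 kbps = 0.624 Mbps.
Twitch VOD: 8.554 Mbps × 14880 s × 1.05 = 133647.7 Mb
podcast episode with video: 3.374 Mbps × 3360 s × 1.05 = 11903.5 Mb
TV episode: 4.164 Mbps × 2520 s × 1.05 = 11017.9 Mb
Total: 156569.1 Mb = 19571.1 MB.
= 19.57 GB.

19.6 GB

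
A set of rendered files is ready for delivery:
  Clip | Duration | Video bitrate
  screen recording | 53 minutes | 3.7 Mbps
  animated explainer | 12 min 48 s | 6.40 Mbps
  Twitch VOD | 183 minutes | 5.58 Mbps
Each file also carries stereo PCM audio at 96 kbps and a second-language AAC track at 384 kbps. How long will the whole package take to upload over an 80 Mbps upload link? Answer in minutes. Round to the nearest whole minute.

18 minutes

Audio total: 96 + 384 = 480 kbps = 0.480 Mbps.
screen recording: 4.180 Mbps × 3180 s = 13292.4 Mb
animated explainer: 6.880 Mbps × 768 s = 5283.8 Mb
Twitch VOD: 6.060 Mbps × 10980 s = 66538.8 Mb
Total: 85115.0 Mb = 10639.4 MB.
At 80 Mbps: 85115.0 / 80 = 1064 s ≈ 17.7 minutes.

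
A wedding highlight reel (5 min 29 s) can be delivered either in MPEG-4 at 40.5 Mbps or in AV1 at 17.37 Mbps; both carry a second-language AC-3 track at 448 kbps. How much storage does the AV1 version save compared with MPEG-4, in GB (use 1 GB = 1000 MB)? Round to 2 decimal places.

0.95 GB

5 min 29 s = 329 s
Audio: 448 kbps = 0.448 Mbps.
MPEG-4: 40.948 Mbps × 329 s = 13471.9 Mb = 1.684 GB.
AV1: 17.818 Mbps × 329 s = 5862.1 Mb = 0.733 GB.
Saving: 1.684 − 0.733 = 0.951 GB.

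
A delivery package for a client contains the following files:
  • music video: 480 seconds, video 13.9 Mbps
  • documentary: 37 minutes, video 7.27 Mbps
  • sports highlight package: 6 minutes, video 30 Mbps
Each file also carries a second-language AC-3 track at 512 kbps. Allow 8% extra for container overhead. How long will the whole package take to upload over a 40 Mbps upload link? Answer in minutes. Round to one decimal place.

15.8 minutes

Audio: 512 kbps = 0.512 Mbps.
music video: 14.412 Mbps × 480 s × 1.08 = 7471.2 Mb
documentary: 7.782 Mbps × 2220 s × 1.08 = 18658.1 Mb
sports highlight package: 30.512 Mbps × 360 s × 1.08 = 11863.1 Mb
Total: 37992.4 Mb = 4749.0 MB.
At 40 Mbps: 37992.4 / 40 = 950 s ≈ 15.8 minutes.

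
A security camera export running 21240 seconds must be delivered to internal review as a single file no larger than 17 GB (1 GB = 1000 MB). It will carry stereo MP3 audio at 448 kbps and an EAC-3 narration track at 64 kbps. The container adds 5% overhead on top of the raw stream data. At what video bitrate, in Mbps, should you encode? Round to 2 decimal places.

Budget: 17 GB = 136000.0 Mb.
Stream payload after overhead: 136000.0 / 1.05 = 129523.8 Mb.
Total bitrate budget: 129523.8 Mb / 21240 s = 6.098 Mbps.
Audio total: 448 + 64 = 512 kbps = 0.512 Mbps.
Video: 6.098 − 0.512 = 5.586 Mbps.

5.59 Mbps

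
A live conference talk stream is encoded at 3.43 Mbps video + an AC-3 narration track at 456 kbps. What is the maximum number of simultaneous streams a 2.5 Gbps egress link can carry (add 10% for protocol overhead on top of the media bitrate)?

Audio: 456 kbps = 0.456 Mbps.
Per-viewer media rate: 3.886 Mbps.
On the wire with 10% overhead: 4.275 Mbps.
2.5 Gbps = 2,500 Mbps; 2,500 / 4.275 = 584.85 → 584 viewers.

584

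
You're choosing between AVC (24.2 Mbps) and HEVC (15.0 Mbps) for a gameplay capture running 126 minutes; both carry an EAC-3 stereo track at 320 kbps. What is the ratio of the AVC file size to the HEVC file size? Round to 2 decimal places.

126 min = 7560 s
Audio: 320 kbps = 0.320 Mbps.
AVC: 24.520 Mbps × 7560 s = 185371.2 Mb = 21.580 GiB.
HEVC: 15.320 Mbps × 7560 s = 115819.2 Mb = 13.483 GiB.
Ratio: 21.580 / 13.483 = 1.601.

1.60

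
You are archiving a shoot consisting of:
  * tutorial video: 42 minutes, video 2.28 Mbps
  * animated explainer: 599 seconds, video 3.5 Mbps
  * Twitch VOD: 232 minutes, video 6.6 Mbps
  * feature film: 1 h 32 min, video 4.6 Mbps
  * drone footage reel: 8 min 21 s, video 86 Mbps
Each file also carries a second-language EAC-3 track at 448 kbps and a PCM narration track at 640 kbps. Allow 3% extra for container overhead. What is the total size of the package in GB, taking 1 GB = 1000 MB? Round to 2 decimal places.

Audio total: 448 + 640 = 1088 kbps = 1.088 Mbps.
tutorial video: 3.368 Mbps × 2520 s × 1.03 = 8742.0 Mb
animated explainer: 4.588 Mbps × 599 s × 1.03 = 2830.7 Mb
Twitch VOD: 7.688 Mbps × 13920 s × 1.03 = 110227.5 Mb
feature film: 5.688 Mbps × 5520 s × 1.03 = 32339.7 Mb
drone footage reel: 87.088 Mbps × 501 s × 1.03 = 44940.0 Mb
Total: 199079.8 Mb = 24885.0 MB.
= 24.88 GB.

24.88 GB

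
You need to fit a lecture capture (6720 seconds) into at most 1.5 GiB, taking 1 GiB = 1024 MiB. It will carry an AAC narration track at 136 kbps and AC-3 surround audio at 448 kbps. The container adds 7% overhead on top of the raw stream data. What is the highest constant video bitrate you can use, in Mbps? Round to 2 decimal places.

1.21 Mbps

Budget: 1.5 GiB = 12884.9 Mb.
Stream payload after overhead: 12884.9 / 1.07 = 12042.0 Mb.
Total bitrate budget: 12042.0 Mb / 6720 s = 1.792 Mbps.
Audio total: 136 + 448 = 584 kbps = 0.584 Mbps.
Video: 1.792 − 0.584 = 1.208 Mbps.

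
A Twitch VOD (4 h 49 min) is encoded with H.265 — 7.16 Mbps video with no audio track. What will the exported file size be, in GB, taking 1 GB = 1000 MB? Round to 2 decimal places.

15.52 GB

4 h 49 min = 289 min = 17340 s
Total bitrate: 7.16 Mbps.
Stream data: 7.160 Mbps × 17340 s = 124154.4 Mb.
124,154 Mb ÷ 8 = 15,519 MB → 15.52 GB.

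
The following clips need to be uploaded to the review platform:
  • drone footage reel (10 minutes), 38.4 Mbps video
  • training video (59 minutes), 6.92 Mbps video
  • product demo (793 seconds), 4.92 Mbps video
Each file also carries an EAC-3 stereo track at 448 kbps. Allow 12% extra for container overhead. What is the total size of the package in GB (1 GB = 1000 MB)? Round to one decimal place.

7.5 GB

Audio: 448 kbps = 0.448 Mbps.
drone footage reel: 38.848 Mbps × 600 s × 1.12 = 26105.9 Mb
training video: 7.368 Mbps × 3540 s × 1.12 = 29212.6 Mb
product demo: 5.368 Mbps × 793 s × 1.12 = 4767.6 Mb
Total: 60086.1 Mb = 7510.8 MB.
= 7.511 GB.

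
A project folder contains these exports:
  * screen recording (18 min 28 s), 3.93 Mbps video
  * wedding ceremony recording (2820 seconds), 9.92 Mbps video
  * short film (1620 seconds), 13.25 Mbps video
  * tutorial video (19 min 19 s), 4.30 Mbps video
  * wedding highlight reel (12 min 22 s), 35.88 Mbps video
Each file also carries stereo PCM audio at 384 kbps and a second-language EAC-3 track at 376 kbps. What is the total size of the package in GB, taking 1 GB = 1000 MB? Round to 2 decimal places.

Audio total: 384 + 376 = 760 kbps = 0.760 Mbps.
screen recording: 4.690 Mbps × 1108 s = 5196.5 Mb
wedding ceremony recording: 10.680 Mbps × 2820 s = 30117.6 Mb
short film: 14.010 Mbps × 1620 s = 22696.2 Mb
tutorial video: 5.060 Mbps × 1159 s = 5864.5 Mb
wedding highlight reel: 36.640 Mbps × 742 s = 27186.9 Mb
Total: 91061.7 Mb = 11382.7 MB.
= 11.38 GB.

11.38 GB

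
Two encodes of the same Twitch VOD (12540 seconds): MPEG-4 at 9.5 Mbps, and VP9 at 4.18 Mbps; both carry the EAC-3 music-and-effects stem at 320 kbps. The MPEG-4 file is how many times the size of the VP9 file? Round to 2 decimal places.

Audio: 320 kbps = 0.320 Mbps.
MPEG-4: 9.820 Mbps × 12540 s = 123142.8 Mb = 15.393 GB.
VP9: 4.500 Mbps × 12540 s = 56430.0 Mb = 7.054 GB.
Ratio: 15.393 / 7.054 = 2.182.

2.18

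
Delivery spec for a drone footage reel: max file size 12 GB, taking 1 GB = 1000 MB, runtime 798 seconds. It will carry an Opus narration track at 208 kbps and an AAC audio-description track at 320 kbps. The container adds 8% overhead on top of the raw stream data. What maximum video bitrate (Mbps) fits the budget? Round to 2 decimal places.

110.86 Mbps

Budget: 12 GB = 96000.0 Mb.
Stream payload after overhead: 96000.0 / 1.08 = 88888.9 Mb.
Total bitrate budget: 88888.9 Mb / 798 s = 111.390 Mbps.
Audio total: 208 + 320 = 528 kbps = 0.528 Mbps.
Video: 111.390 − 0.528 = 110.862 Mbps.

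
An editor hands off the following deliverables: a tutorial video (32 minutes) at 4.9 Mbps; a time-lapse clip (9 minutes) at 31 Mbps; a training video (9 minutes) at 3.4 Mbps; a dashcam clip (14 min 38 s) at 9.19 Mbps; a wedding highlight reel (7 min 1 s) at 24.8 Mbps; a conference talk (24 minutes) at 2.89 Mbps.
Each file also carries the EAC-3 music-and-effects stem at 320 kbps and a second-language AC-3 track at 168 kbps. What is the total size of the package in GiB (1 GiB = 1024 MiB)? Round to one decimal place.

6.2 GiB

Audio total: 320 + 168 = 488 kbps = 0.488 Mbps.
tutorial video: 5.388 Mbps × 1920 s = 10345.0 Mb
time-lapse clip: 31.488 Mbps × 540 s = 17003.5 Mb
training video: 3.888 Mbps × 540 s = 2099.5 Mb
dashcam clip: 9.678 Mbps × 878 s = 8497.3 Mb
wedding highlight reel: 25.288 Mbps × 421 s = 10646.2 Mb
conference talk: 3.378 Mbps × 1440 s = 4864.3 Mb
Total: 53455.9 Mb = 6682.0 MB.
= 6.223 GiB.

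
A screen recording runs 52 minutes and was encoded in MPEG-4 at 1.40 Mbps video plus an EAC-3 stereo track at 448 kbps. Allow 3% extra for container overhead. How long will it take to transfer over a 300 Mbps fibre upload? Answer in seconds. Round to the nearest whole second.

20 seconds

52 min = 3120 s
Audio: 448 kbps = 0.448 Mbps.
Total bitrate: 1.848 Mbps.
File: 1.848 Mbps × 3120 s = 5765.8 Mb.
With 3% container overhead: ×1.03. → 5938.7 Mb.
At 300 Mbps: 5938.7 / 300 = 19.8 s ≈ 19.8 seconds.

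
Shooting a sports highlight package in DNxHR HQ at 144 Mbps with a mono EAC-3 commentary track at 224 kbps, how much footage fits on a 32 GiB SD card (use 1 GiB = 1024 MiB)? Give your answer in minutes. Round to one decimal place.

31.8 minutes

Audio: 224 kbps = 0.224 Mbps.
Total bitrate: 144 + 0.224 = 144.224 Mbps.
Capacity: 32 GiB = 274,878 Mb.
Recording time: 274,878 / 144.224 = 1,906 s ≈ 31.8 minutes.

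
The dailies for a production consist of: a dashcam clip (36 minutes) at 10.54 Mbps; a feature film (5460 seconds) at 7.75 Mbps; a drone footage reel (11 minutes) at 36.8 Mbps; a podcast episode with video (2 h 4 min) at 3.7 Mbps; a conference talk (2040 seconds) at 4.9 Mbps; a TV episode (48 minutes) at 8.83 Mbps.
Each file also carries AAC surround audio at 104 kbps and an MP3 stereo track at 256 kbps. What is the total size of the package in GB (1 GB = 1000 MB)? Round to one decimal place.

Audio total: 104 + 256 = 360 kbps = 0.360 Mbps.
dashcam clip: 10.900 Mbps × 2160 s = 23544.0 Mb
feature film: 8.110 Mbps × 5460 s = 44280.6 Mb
drone footage reel: 37.160 Mbps × 660 s = 24525.6 Mb
podcast episode with video: 4.060 Mbps × 7440 s = 30206.4 Mb
conference talk: 5.260 Mbps × 2040 s = 10730.4 Mb
TV episode: 9.190 Mbps × 2880 s = 26467.2 Mb
Total: 159754.2 Mb = 19969.3 MB.
= 19.97 GB.

20.0 GB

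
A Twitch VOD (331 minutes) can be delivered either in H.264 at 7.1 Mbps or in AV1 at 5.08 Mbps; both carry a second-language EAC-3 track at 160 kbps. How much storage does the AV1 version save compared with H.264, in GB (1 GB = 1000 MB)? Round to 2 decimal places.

5.01 GB

331 min = 19860 s
Audio: 160 kbps = 0.160 Mbps.
H.264: 7.260 Mbps × 19860 s = 144183.6 Mb = 18.023 GB.
AV1: 5.240 Mbps × 19860 s = 104066.4 Mb = 13.008 GB.
Saving: 18.023 − 13.008 = 5.015 GB.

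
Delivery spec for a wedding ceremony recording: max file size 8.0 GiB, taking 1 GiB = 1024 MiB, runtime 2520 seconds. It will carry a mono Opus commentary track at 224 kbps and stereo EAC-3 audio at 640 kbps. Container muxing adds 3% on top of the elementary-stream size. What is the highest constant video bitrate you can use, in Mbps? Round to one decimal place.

Budget: 8.0 GiB = 68719.5 Mb.
Stream payload after overhead: 68719.5 / 1.03 = 66717.9 Mb.
Total bitrate budget: 66717.9 Mb / 2520 s = 26.475 Mbps.
Audio total: 224 + 640 = 864 kbps = 0.864 Mbps.
Video: 26.475 − 0.864 = 25.611 Mbps.

25.6 Mbps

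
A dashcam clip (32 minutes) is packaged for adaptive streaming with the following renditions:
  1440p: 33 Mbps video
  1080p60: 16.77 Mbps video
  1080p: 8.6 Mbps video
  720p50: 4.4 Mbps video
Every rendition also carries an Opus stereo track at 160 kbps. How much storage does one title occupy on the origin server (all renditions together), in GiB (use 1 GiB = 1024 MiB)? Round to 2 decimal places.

14.17 GiB

32 min = 1920 s
Audio: 160 kbps = 0.160 Mbps.
Sum of rendition bitrates: (33+0.160) + (16.77+0.160) + (8.6+0.160) + (4.4+0.160) = 63.410 Mbps.
× 1920 s = 121,747 Mb = 15,218 MB = 14.17 GiB.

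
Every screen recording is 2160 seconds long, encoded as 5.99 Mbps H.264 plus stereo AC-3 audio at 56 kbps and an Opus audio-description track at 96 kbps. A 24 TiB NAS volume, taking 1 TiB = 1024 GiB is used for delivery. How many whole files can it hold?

Audio total: 56 + 96 = 152 kbps = 0.152 Mbps.
Total bitrate: 6.142 Mbps.
Per item: 6.142 Mbps × 2160 s = 13,267 Mb = 1,658 MB.
Capacity: 24 TiB = 211,106,233 Mb; 15912.47 items → 15912 complete.

15912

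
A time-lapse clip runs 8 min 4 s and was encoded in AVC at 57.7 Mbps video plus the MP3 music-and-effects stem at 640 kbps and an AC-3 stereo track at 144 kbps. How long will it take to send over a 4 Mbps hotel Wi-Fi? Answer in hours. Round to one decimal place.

8 min 4 s = 484 s
Audio total: 640 + 144 = 784 kbps = 0.784 Mbps.
Total bitrate: 58.484 Mbps.
File: 58.484 Mbps × 484 s = 28306.3 Mb.
At 4 Mbps: 28306.3 / 4 = 7076.6 s ≈ 1.97 hours.

2.0 hours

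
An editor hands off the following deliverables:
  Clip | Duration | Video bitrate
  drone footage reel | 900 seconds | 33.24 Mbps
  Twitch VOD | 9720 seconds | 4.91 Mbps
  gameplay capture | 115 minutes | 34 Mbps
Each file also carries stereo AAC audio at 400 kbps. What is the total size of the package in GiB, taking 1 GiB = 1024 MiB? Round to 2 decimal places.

37.17 GiB

Audio: 400 kbps = 0.400 Mbps.
drone footage reel: 33.640 Mbps × 900 s = 30276.0 Mb
Twitch VOD: 5.310 Mbps × 9720 s = 51613.2 Mb
gameplay capture: 34.400 Mbps × 6900 s = 237360.0 Mb
Total: 319249.2 Mb = 39906.2 MB.
= 37.17 GiB.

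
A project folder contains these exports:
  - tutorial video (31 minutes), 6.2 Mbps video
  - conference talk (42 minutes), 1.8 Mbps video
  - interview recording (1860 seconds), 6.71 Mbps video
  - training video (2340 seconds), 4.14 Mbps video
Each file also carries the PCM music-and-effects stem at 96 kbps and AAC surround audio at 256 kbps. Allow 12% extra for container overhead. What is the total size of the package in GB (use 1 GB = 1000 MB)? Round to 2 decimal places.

Audio total: 96 + 256 = 352 kbps = 0.352 Mbps.
tutorial video: 6.552 Mbps × 1860 s × 1.12 = 13649.1 Mb
conference talk: 2.152 Mbps × 2520 s × 1.12 = 6073.8 Mb
interview recording: 7.062 Mbps × 1860 s × 1.12 = 14711.6 Mb
training video: 4.492 Mbps × 2340 s × 1.12 = 11772.6 Mb
Total: 46207.1 Mb = 5775.9 MB.
= 5.776 GB.

5.78 GB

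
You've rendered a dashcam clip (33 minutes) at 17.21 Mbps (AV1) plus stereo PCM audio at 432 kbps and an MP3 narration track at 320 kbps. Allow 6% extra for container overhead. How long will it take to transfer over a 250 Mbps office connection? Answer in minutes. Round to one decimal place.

2.5 minutes

33 min = 1980 s
Audio total: 432 + 320 = 752 kbps = 0.752 Mbps.
Total bitrate: 17.962 Mbps.
File: 17.962 Mbps × 1980 s = 35564.8 Mb.
With 6% container overhead: ×1.06. → 37698.6 Mb.
At 250 Mbps: 37698.6 / 250 = 150.8 s ≈ 2.51 minutes.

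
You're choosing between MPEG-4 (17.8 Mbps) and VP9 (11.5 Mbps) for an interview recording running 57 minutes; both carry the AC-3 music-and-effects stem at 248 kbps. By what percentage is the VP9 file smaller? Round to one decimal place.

57 min = 3420 s
Audio: 248 kbps = 0.248 Mbps.
MPEG-4: 18.048 Mbps × 3420 s = 61724.2 Mb = 7.716 GB.
VP9: 11.748 Mbps × 3420 s = 40178.2 Mb = 5.022 GB.
Reduction: (1 − 5.022/7.716) × 100 = 34.91%.

34.9%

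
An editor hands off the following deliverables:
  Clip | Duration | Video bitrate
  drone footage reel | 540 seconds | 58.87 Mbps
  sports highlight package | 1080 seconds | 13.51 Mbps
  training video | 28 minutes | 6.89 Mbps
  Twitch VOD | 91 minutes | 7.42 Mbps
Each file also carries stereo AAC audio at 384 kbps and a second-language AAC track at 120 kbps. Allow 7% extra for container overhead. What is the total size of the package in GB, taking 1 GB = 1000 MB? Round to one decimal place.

13.8 GB

Audio total: 384 + 120 = 504 kbps = 0.504 Mbps.
drone footage reel: 59.374 Mbps × 540 s × 1.07 = 34306.3 Mb
sports highlight package: 14.014 Mbps × 1080 s × 1.07 = 16194.6 Mb
training video: 7.394 Mbps × 1680 s × 1.07 = 13291.5 Mb
Twitch VOD: 7.924 Mbps × 5460 s × 1.07 = 46293.6 Mb
Total: 110085.9 Mb = 13760.7 MB.
= 13.76 GB.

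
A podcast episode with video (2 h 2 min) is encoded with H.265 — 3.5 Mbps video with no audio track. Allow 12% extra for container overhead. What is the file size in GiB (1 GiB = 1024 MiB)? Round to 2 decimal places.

3.34 GiB

2 h 2 min = 122 min = 7320 s
Total bitrate: 3.5 Mbps.
Stream data: 3.500 Mbps × 7320 s = 25620.0 Mb.
With 12% container overhead: ×1.12.
28,694 Mb = 3,586,800,000 bytes ÷ 1,073,741,824 = 3.340 GiB.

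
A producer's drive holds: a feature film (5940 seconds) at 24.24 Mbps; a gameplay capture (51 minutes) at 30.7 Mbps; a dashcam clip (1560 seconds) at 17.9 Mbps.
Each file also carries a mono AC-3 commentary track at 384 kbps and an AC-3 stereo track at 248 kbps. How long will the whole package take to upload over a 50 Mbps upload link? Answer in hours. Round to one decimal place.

Audio total: 384 + 248 = 632 kbps = 0.632 Mbps.
feature film: 24.872 Mbps × 5940 s = 147739.7 Mb
gameplay capture: 31.332 Mbps × 3060 s = 95875.9 Mb
dashcam clip: 18.532 Mbps × 1560 s = 28909.9 Mb
Total: 272525.5 Mb = 34065.7 MB.
At 50 Mbps: 272525.5 / 50 = 5451 s ≈ 1.51 hours.

1.5 hours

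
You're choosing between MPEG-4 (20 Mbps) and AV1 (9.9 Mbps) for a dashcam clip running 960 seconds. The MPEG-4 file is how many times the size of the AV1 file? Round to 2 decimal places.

2.02

MPEG-4: 20.000 Mbps × 960 s = 19200.0 Mb = 2.400 GB.
AV1: 9.900 Mbps × 960 s = 9504.0 Mb = 1.188 GB.
Ratio: 2.400 / 1.188 = 2.020.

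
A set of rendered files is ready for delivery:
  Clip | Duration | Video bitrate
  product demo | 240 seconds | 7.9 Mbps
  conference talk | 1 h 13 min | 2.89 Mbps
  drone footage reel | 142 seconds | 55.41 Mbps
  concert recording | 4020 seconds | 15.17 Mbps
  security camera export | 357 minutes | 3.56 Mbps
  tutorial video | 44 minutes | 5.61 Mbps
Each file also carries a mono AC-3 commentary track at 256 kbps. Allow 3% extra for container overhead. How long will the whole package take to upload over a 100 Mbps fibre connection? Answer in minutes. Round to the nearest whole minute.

31 minutes

Audio: 256 kbps = 0.256 Mbps.
product demo: 8.156 Mbps × 240 s × 1.03 = 2016.2 Mb
conference talk: 3.146 Mbps × 4380 s × 1.03 = 14192.9 Mb
drone footage reel: 55.666 Mbps × 142 s × 1.03 = 8141.7 Mb
concert recording: 15.426 Mbps × 4020 s × 1.03 = 63872.9 Mb
security camera export: 3.816 Mbps × 21420 s × 1.03 = 84190.9 Mb
tutorial video: 5.866 Mbps × 2640 s × 1.03 = 15950.8 Mb
Total: 188365.3 Mb = 23545.7 MB.
At 100 Mbps: 188365.3 / 100 = 1884 s ≈ 31.4 minutes.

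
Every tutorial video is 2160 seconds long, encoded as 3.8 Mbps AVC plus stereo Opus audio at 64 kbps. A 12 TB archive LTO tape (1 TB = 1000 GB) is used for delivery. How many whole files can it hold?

Audio: 64 kbps = 0.064 Mbps.
Total bitrate: 3.864 Mbps.
Per item: 3.864 Mbps × 2160 s = 8,346 Mb = 1,043 MB.
Capacity: 12 TB = 96,000,000 Mb; 11502.19 items → 11502 complete.

11502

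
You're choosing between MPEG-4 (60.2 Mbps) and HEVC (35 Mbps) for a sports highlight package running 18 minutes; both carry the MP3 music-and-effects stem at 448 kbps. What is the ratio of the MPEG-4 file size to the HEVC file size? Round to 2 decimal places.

1.71

18 min = 1080 s
Audio: 448 kbps = 0.448 Mbps.
MPEG-4: 60.648 Mbps × 1080 s = 65499.8 Mb = 8.187 GB.
HEVC: 35.448 Mbps × 1080 s = 38283.8 Mb = 4.785 GB.
Ratio: 8.187 / 4.785 = 1.711.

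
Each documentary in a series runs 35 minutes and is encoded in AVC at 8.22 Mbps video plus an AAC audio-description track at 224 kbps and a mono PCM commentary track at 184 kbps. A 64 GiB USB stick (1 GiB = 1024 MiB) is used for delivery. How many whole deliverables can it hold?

35 min = 2100 s
Audio total: 224 + 184 = 408 kbps = 0.408 Mbps.
Total bitrate: 8.628 Mbps.
Per item: 8.628 Mbps × 2100 s = 18,119 Mb = 2,265 MB.
Capacity: 64 GiB = 549,756 Mb; 30.34 items → 30 complete.

30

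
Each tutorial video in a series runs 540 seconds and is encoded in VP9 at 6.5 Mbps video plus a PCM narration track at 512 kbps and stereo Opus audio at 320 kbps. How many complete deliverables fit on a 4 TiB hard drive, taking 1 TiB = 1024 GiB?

Audio total: 512 + 320 = 832 kbps = 0.832 Mbps.
Total bitrate: 7.332 Mbps.
Per item: 7.332 Mbps × 540 s = 3,959 Mb = 494.9 MB.
Capacity: 4 TiB = 35,184,372 Mb; 8886.56 items → 8886 complete.

8886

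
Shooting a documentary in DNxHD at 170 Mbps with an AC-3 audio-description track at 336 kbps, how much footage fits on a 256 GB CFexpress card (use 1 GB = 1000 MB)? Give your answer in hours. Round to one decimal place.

3.3 hours

Audio: 336 kbps = 0.336 Mbps.
Total bitrate: 170 + 0.336 = 170.336 Mbps.
Capacity: 256 GB = 2,048,000 Mb.
Recording time: 2,048,000 / 170.336 = 12,023 s ≈ 3.34 hours.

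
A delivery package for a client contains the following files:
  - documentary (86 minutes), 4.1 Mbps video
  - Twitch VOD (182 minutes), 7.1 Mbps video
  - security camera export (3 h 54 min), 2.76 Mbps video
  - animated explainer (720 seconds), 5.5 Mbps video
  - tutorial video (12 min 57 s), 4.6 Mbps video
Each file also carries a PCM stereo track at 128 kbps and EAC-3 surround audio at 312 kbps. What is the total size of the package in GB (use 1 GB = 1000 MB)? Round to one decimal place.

19.9 GB

Audio total: 128 + 312 = 440 kbps = 0.440 Mbps.
documentary: 4.540 Mbps × 5160 s = 23426.4 Mb
Twitch VOD: 7.540 Mbps × 10920 s = 82336.8 Mb
security camera export: 3.200 Mbps × 14040 s = 44928.0 Mb
animated explainer: 5.940 Mbps × 720 s = 4276.8 Mb
tutorial video: 5.040 Mbps × 777 s = 3916.1 Mb
Total: 158884.1 Mb = 19860.5 MB.
= 19.86 GB.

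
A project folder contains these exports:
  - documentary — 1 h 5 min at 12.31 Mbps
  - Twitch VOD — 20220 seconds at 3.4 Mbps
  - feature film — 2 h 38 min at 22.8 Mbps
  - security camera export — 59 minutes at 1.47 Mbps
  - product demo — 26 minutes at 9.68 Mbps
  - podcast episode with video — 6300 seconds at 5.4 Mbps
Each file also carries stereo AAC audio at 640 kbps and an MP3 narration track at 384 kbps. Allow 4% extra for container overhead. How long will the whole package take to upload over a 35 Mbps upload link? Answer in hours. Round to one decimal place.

3.6 hours

Audio total: 640 + 384 = 1024 kbps = 1.024 Mbps.
documentary: 13.334 Mbps × 3900 s × 1.04 = 54082.7 Mb
Twitch VOD: 4.424 Mbps × 20220 s × 1.04 = 93031.4 Mb
feature film: 23.824 Mbps × 9480 s × 1.04 = 234885.6 Mb
security camera export: 2.494 Mbps × 3540 s × 1.04 = 9181.9 Mb
product demo: 10.704 Mbps × 1560 s × 1.04 = 17366.2 Mb
podcast episode with video: 6.424 Mbps × 6300 s × 1.04 = 42090.0 Mb
Total: 450637.8 Mb = 56329.7 MB.
At 35 Mbps: 450637.8 / 35 = 12875 s ≈ 3.58 hours.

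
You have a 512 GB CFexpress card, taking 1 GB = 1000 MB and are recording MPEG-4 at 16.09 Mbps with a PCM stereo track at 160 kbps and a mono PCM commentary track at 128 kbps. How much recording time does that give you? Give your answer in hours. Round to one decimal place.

69.5 hours

Audio total: 160 + 128 = 288 kbps = 0.288 Mbps.
Total bitrate: 16.09 + 0.288 = 16.378 Mbps.
Capacity: 512 GB = 4,096,000 Mb.
Recording time: 4,096,000 / 16.378 = 250,092 s ≈ 69.5 hours.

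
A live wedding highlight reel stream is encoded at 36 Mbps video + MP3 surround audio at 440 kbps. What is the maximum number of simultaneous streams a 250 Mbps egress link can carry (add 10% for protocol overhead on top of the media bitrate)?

Audio: 440 kbps = 0.440 Mbps.
Per-viewer media rate: 36.440 Mbps.
On the wire with 10% overhead: 40.084 Mbps.
250 Mbps = 250.0 Mbps; 250.0 / 40.084 = 6.24 → 6 viewers.

6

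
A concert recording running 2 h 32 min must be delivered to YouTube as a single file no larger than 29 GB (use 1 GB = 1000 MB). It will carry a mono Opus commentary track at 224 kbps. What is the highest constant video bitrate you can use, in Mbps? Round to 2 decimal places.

Budget: 29 GB = 232000.0 Mb.
2 h 32 min = 152 min = 9120 s
Total bitrate budget: 232000.0 Mb / 9120 s = 25.439 Mbps.
Audio: 224 kbps = 0.224 Mbps.
Video: 25.439 − 0.224 = 25.215 Mbps.

25.21 Mbps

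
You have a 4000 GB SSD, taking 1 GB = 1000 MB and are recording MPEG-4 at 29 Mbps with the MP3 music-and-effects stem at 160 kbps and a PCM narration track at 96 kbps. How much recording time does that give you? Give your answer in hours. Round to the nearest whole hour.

Audio total: 160 + 96 = 256 kbps = 0.256 Mbps.
Total bitrate: 29 + 0.256 = 29.256 Mbps.
Capacity: 4000 GB = 32,000,000 Mb.
Recording time: 32,000,000 / 29.256 = 1,093,793 s ≈ 304 hours.

304 hours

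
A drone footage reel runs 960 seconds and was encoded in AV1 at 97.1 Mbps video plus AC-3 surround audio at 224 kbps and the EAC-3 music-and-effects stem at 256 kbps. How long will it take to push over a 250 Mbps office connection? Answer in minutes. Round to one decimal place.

Audio total: 224 + 256 = 480 kbps = 0.480 Mbps.
Total bitrate: 97.580 Mbps.
File: 97.580 Mbps × 960 s = 93676.8 Mb.
At 250 Mbps: 93676.8 / 250 = 374.7 s ≈ 6.25 minutes.

6.2 minutes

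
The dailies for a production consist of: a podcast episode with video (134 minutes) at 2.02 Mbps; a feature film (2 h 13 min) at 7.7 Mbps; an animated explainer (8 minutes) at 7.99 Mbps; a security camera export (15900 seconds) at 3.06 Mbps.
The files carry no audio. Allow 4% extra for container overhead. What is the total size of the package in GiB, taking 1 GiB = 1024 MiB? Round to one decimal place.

15.8 GiB

podcast episode with video: 2.020 Mbps × 8040 s × 1.04 = 16890.4 Mb
feature film: 7.700 Mbps × 7980 s × 1.04 = 63903.8 Mb
animated explainer: 7.990 Mbps × 480 s × 1.04 = 3988.6 Mb
security camera export: 3.060 Mbps × 15900 s × 1.04 = 50600.2 Mb
Total: 135383.0 Mb = 16922.9 MB.
= 15.76 GiB.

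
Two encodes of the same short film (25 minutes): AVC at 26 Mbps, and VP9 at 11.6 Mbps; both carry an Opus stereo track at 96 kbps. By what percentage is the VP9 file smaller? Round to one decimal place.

55.2%

25 min = 1500 s
Audio: 96 kbps = 0.096 Mbps.
AVC: 26.096 Mbps × 1500 s = 39144.0 Mb = 4.557 GiB.
VP9: 11.696 Mbps × 1500 s = 17544.0 Mb = 2.042 GiB.
Reduction: (1 − 2.042/4.557) × 100 = 55.18%.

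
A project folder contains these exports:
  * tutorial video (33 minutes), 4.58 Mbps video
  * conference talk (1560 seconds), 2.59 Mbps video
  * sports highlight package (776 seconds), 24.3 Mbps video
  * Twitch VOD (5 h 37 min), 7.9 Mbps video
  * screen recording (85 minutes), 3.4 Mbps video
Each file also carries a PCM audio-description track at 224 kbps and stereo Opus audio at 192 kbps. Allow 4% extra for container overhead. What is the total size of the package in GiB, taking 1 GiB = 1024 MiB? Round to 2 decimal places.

Audio total: 224 + 192 = 416 kbps = 0.416 Mbps.
tutorial video: 4.996 Mbps × 1980 s × 1.04 = 10287.8 Mb
conference talk: 3.006 Mbps × 1560 s × 1.04 = 4876.9 Mb
sports highlight package: 24.716 Mbps × 776 s × 1.04 = 19946.8 Mb
Twitch VOD: 8.316 Mbps × 20220 s × 1.04 = 174875.5 Mb
screen recording: 3.816 Mbps × 5100 s × 1.04 = 20240.1 Mb
Total: 230227.1 Mb = 28778.4 MB.
= 26.80 GiB.

26.80 GiB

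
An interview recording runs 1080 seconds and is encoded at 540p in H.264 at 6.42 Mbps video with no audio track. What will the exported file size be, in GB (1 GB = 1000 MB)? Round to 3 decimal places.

0.867 GB

Total bitrate: 6.42 Mbps.
Stream data: 6.420 Mbps × 1080 s = 6933.6 Mb.
6,934 Mb ÷ 8 = 866.7 MB → 0.8667 GB.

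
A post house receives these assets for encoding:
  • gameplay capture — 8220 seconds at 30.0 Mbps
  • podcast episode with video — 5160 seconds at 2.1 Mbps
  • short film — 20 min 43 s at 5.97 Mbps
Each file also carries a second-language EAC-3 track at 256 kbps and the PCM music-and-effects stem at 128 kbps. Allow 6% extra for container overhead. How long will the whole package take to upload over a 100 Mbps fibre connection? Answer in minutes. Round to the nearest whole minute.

48 minutes

Audio total: 256 + 128 = 384 kbps = 0.384 Mbps.
gameplay capture: 30.384 Mbps × 8220 s × 1.06 = 264741.9 Mb
podcast episode with video: 2.484 Mbps × 5160 s × 1.06 = 13586.5 Mb
short film: 6.354 Mbps × 1243 s × 1.06 = 8371.9 Mb
Total: 286700.3 Mb = 35837.5 MB.
At 100 Mbps: 286700.3 / 100 = 2867 s ≈ 47.8 minutes.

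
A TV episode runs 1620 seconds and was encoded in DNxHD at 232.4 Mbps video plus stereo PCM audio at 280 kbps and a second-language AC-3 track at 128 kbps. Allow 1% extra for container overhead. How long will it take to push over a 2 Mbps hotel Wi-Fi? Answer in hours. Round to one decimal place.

Audio total: 280 + 128 = 408 kbps = 0.408 Mbps.
Total bitrate: 232.808 Mbps.
File: 232.808 Mbps × 1620 s = 377149.0 Mb.
With 1% container overhead: ×1.01. → 380920.4 Mb.
At 2 Mbps: 380920.4 / 2 = 190460.2 s ≈ 52.9 hours.

52.9 hours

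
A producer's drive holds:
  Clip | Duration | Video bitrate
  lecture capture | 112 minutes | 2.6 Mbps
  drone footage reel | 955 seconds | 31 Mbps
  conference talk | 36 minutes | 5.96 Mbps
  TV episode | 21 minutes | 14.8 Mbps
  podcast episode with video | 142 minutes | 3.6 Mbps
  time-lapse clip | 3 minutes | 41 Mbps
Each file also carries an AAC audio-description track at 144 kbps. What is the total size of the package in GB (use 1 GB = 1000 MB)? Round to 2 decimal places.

14.94 GB

Audio: 144 kbps = 0.144 Mbps.
lecture capture: 2.744 Mbps × 6720 s = 18439.7 Mb
drone footage reel: 31.144 Mbps × 955 s = 29742.5 Mb
conference talk: 6.104 Mbps × 2160 s = 13184.6 Mb
TV episode: 14.944 Mbps × 1260 s = 18829.4 Mb
podcast episode with video: 3.744 Mbps × 8520 s = 31898.9 Mb
time-lapse clip: 41.144 Mbps × 180 s = 7405.9 Mb
Total: 119501.1 Mb = 14937.6 MB.
= 14.94 GB.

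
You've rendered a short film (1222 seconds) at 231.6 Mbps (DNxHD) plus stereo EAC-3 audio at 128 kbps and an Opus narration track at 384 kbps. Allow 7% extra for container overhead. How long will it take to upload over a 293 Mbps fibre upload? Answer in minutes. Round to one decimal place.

Audio total: 128 + 384 = 512 kbps = 0.512 Mbps.
Total bitrate: 232.112 Mbps.
File: 232.112 Mbps × 1222 s = 283640.9 Mb.
With 7% container overhead: ×1.07. → 303495.7 Mb.
At 293 Mbps: 303495.7 / 293 = 1035.8 s ≈ 17.3 minutes.

17.3 minutes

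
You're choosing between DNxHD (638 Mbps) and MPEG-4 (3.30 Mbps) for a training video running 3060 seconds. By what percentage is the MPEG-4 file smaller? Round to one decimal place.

DNxHD: 638.000 Mbps × 3060 s = 1952280.0 Mb = 227.275 GiB.
MPEG-4: 3.300 Mbps × 3060 s = 10098.0 Mb = 1.176 GiB.
Reduction: (1 − 1.176/227.275) × 100 = 99.48%.

99.5%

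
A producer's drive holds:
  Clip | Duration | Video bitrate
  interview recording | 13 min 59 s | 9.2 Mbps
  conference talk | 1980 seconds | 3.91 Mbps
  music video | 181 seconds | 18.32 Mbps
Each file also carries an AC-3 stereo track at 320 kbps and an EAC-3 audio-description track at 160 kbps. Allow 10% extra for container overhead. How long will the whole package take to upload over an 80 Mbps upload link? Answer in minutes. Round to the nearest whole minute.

Audio total: 320 + 160 = 480 kbps = 0.480 Mbps.
interview recording: 9.680 Mbps × 839 s × 1.10 = 8933.7 Mb
conference talk: 4.390 Mbps × 1980 s × 1.10 = 9561.4 Mb
music video: 18.800 Mbps × 181 s × 1.10 = 3743.1 Mb
Total: 22238.2 Mb = 2779.8 MB.
At 80 Mbps: 22238.2 / 80 = 278 s ≈ 4.63 minutes.

5 minutes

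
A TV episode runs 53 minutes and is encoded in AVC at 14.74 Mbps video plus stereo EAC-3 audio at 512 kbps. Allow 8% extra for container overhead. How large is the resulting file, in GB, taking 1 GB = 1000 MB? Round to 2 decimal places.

53 min = 3180 s
Audio: 512 kbps = 0.512 Mbps.
Total bitrate: 14.74 + 0.512 = 15.252 Mbps.
Stream data: 15.252 Mbps × 3180 s = 48501.4 Mb.
With 8% container overhead: ×1.08.
52,381 Mb ÷ 8 = 6,548 MB → 6.548 GB.

6.55 GB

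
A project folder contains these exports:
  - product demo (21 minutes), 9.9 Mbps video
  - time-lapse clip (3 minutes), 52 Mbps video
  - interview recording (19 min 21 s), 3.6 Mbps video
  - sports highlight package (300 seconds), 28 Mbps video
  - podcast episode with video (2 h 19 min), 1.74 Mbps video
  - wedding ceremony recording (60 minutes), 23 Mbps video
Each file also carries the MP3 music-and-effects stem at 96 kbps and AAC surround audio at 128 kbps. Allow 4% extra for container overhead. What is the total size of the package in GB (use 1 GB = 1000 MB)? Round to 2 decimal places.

Audio total: 96 + 128 = 224 kbps = 0.224 Mbps.
product demo: 10.124 Mbps × 1260 s × 1.04 = 13266.5 Mb
time-lapse clip: 52.224 Mbps × 180 s × 1.04 = 9776.3 Mb
interview recording: 3.824 Mbps × 1161 s × 1.04 = 4617.3 Mb
sports highlight package: 28.224 Mbps × 300 s × 1.04 = 8805.9 Mb
podcast episode with video: 1.964 Mbps × 8340 s × 1.04 = 17035.0 Mb
wedding ceremony recording: 23.224 Mbps × 3600 s × 1.04 = 86950.7 Mb
Total: 140451.6 Mb = 17556.4 MB.
= 17.56 GB.

17.56 GB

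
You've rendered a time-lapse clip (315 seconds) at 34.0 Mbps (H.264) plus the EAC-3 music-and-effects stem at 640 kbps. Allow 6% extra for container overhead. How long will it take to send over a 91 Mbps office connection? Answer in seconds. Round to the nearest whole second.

127 seconds

Audio: 640 kbps = 0.640 Mbps.
Total bitrate: 34.640 Mbps.
File: 34.640 Mbps × 315 s = 10911.6 Mb.
With 6% container overhead: ×1.06. → 11566.3 Mb.
At 91 Mbps: 11566.3 / 91 = 127.1 s ≈ 127 seconds.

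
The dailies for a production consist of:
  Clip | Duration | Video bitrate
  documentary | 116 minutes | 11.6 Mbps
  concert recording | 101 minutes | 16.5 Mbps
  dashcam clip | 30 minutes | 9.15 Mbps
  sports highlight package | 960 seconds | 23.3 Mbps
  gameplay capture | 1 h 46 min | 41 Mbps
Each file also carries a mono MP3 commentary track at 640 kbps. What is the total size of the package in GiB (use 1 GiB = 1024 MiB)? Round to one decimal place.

Audio: 640 kbps = 0.640 Mbps.
documentary: 12.240 Mbps × 6960 s = 85190.4 Mb
concert recording: 17.140 Mbps × 6060 s = 103868.4 Mb
dashcam clip: 9.790 Mbps × 1800 s = 17622.0 Mb
sports highlight package: 23.940 Mbps × 960 s = 22982.4 Mb
gameplay capture: 41.640 Mbps × 6360 s = 264830.4 Mb
Total: 494493.6 Mb = 61811.7 MB.
= 57.57 GiB.

57.6 GiB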